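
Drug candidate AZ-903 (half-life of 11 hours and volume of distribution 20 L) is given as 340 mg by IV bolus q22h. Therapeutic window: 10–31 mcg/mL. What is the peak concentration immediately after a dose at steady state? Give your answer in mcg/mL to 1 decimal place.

The dosing interval is 2 half-lives, so f = 2^(−2) = 0.25.
At steady state, R = 1/(1 − 0.25) = 4/3.
Single-dose peak C₀ = D/Vd = 340/20 = 17 mcg/mL.
Steady-state peak Cmax,ss = C₀·R = 17 × 4/3 ≈ 22.667 mcg/mL.
Peak 22.7 mcg/mL vs MTC 31 mcg/mL: below toxic threshold.

22.7 mcg/mL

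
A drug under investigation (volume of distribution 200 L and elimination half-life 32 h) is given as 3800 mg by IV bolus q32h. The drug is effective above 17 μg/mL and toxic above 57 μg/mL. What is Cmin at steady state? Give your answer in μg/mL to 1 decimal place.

The dosing interval is 1 half-life, so f = 2^(−1) = 0.5.
Accumulation ratio R = 1/(1 − f) = 1/0.5 = 2/1.
Single-dose peak C₀ = D/Vd = 3800/200 = 19 μg/mL.
Steady-state peak Cmax,ss = C₀·R = 19 × 2/1 ≈ 38.000 μg/mL.
Steady-state trough Cmin,ss = Cmax,ss·f ≈ 38.000 × 0.5 ≈ 19.000 μg/mL.
Trough 19.0 μg/mL vs MEC 17 μg/mL: adequate.

19.0 μg/mL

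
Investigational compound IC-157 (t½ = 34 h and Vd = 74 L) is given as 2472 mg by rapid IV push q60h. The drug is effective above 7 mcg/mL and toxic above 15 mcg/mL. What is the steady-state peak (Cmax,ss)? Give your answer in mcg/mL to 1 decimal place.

47.3 mcg/mL

k = ln2/t½ = ln2/34 ≈ 0.020387 h⁻¹; fraction remaining f = e^(−kτ) = e^(−0.020387×60) ≈ 0.2943.
Accumulation ratio R = 1/(1 − f) ≈ 1/0.7057 ≈ 1.4170.
Single-dose peak C₀ = D/Vd = 2472/74 ≈ 33.405 mcg/mL.
Steady-state peak Cmax,ss = C₀·R ≈ 33.405 × 1.4170 ≈ 47.335 mcg/mL.
Peak 47.3 mcg/mL vs MTC 15 mcg/mL: exceeds toxic threshold.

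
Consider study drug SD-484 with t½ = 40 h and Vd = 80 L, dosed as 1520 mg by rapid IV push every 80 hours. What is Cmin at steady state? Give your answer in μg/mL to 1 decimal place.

τ = 80 h = 2 half-lives, so f = (1/2)^2 = 0.25.
Accumulation ratio R = 1/(1 − f) = 1/0.75 = 4/3.
Single-dose peak C₀ = D/Vd = 1520/80 = 19 μg/mL.
Steady-state peak Cmax,ss = C₀·R = 19 × 4/3 ≈ 25.333 μg/mL.
Steady-state trough Cmin,ss = Cmax,ss·f ≈ 25.333 × 0.25 ≈ 6.333 μg/mL.

6.3 μg/mL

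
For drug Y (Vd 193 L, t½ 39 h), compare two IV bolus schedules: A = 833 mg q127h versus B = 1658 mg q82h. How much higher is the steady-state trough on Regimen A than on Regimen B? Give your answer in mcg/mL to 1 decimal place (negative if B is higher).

Regimen A: f = (1/2)^(127/39) ≈ 0.1046; Cmin,ss = (833/193)·f/(1−f) ≈ 0.504 mcg/mL.
Regimen B: f = (1/2)^(82/39) ≈ 0.2328; Cmin,ss = (1658/193)·f/(1−f) ≈ 2.607 mcg/mL.
Difference ≈ 0.504 − 2.607 ≈ -2.103 mcg/mL.

-2.1 mcg/mL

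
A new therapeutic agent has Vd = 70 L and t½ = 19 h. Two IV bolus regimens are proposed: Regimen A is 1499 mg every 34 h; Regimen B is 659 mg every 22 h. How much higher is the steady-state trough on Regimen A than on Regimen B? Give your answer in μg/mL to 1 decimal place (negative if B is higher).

1.1 μg/mL

Regimen A: f = (1/2)^(34/19) ≈ 0.2893; Cmin,ss = (1499/70)·f/(1−f) ≈ 8.717 μg/mL.
Regimen B: f = (1/2)^(22/19) ≈ 0.4482; Cmin,ss = (659/70)·f/(1−f) ≈ 7.647 μg/mL.
Difference ≈ 8.717 − 7.647 ≈ 1.070 μg/mL.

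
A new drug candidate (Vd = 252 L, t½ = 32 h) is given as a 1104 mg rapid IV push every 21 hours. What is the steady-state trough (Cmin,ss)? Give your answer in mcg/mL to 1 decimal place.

k = ln2/t½ = ln2/32 ≈ 0.021661 h⁻¹; fraction remaining f = e^(−kτ) = e^(−0.021661×21) ≈ 0.6345.
Each bolus raises the concentration by D/Vd = 1104/252 ≈ 4.381 mcg/mL.
Steady-state trough Cmin,ss = C₀·f/(1−f) ≈ 4.381 × 0.6345/0.3655 ≈ 7.605 mcg/mL.

7.6 mcg/mL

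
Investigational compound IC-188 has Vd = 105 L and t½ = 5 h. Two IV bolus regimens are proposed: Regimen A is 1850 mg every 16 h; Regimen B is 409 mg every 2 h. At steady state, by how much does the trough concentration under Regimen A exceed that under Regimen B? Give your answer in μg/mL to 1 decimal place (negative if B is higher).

-10.0 μg/mL

Regimen A: f = (1/2)^(16/5) ≈ 0.1088; Cmin,ss = (1850/105)·f/(1−f) ≈ 2.151 μg/mL.
Regimen B: f = (1/2)^(2/5) ≈ 0.7579; Cmin,ss = (409/105)·f/(1−f) ≈ 12.194 μg/mL.
Difference ≈ 2.151 − 12.194 ≈ -10.043 μg/mL.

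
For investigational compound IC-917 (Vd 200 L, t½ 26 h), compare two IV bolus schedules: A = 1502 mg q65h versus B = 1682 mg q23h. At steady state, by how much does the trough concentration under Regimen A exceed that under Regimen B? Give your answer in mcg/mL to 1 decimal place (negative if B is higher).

-8.3 mcg/mL

Regimen A: f = (1/2)^(65/26) ≈ 0.1768; Cmin,ss = (1502/200)·f/(1−f) ≈ 1.613 mcg/mL.
Regimen B: f = (1/2)^(23/26) ≈ 0.5416; Cmin,ss = (1682/200)·f/(1−f) ≈ 9.936 mcg/mL.
Difference ≈ 1.613 − 9.936 ≈ -8.323 mcg/mL.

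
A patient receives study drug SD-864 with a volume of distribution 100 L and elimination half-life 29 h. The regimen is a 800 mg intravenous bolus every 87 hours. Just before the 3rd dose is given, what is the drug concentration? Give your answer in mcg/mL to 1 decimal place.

f = (1/2)^(τ/t½) = (1/2)^(87/29) ≈ 0.1250.
C₀ = D/Vd = 800/100 ≈ 8.000 mcg/mL.
Before the 3rd dose, 2 doses have been given. Superposition: Cmin = C₀·(f + f²).
≈ 8.000 × (0.1250 + 0.0156) ≈ 8.000 × 0.1406 ≈ 1.125 mcg/mL.

1.1 mcg/mL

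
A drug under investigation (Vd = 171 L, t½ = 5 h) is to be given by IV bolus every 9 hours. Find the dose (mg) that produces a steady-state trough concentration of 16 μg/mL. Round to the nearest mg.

6791 mg

τ/t½ = 9/5 ≈ 1.8, so f = (1/2)^(9/5) ≈ 0.287175.
Cmin,ss = (D/Vd)·f/(1−f), so D = Cmin,ss·Vd·(1−f)/f.
D = 16 × 171 × (1−f)/f ≈ 16 × 171 × 2.48220 ≈ 6791.30 mg.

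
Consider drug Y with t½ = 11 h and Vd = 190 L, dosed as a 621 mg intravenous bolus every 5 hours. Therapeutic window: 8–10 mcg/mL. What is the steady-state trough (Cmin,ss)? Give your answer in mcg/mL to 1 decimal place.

8.8 mcg/mL

k = ln2/t½ = ln2/11 ≈ 0.063013 h⁻¹; fraction remaining f = e^(−kτ) = e^(−0.063013×5) ≈ 0.7297.
At steady state, accumulation factor R = 1/(1 − e^(−kτ)) ≈ 3.6996.
Each bolus raises the concentration by D/Vd = 621/190 ≈ 3.268 mcg/mL.
Cmax,ss = C₀/(1 − f) ≈ 3.268/0.2703 ≈ 12.090 mcg/mL.
Steady-state trough Cmin,ss = Cmax,ss·f ≈ 12.090 × 0.7297 ≈ 8.822 mcg/mL.
Trough 8.8 mcg/mL vs MEC 8 mcg/mL: adequate.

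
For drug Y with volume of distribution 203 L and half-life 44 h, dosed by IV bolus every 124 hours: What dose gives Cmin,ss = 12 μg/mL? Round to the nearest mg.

τ/t½ = 124/44 ≈ 2.8182, so f = (1/2)^(124/44) ≈ 0.141789.
Cmin,ss = (D/Vd)·f/(1−f), so D = Cmin,ss·Vd·(1−f)/f.
D = 12 × 203 × (1−f)/f ≈ 12 × 203 × 6.05273 ≈ 14744.45 mg.

14744 mg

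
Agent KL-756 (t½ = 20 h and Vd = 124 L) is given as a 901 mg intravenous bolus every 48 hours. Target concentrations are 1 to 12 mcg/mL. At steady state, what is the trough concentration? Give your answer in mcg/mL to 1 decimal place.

Over one 48-h interval, 48/20 ≈ 2.4 half-lives elapse, leaving f ≈ 0.1895 of each dose.
Single-dose peak C₀ = D/Vd = 901/124 ≈ 7.266 mcg/mL.
Steady-state trough Cmin,ss = C₀·f/(1−f) ≈ 7.266 × 0.1895/0.8105 ≈ 1.699 mcg/mL.
Trough 1.7 mcg/mL vs MEC 1 mcg/mL: adequate.

1.7 mcg/mL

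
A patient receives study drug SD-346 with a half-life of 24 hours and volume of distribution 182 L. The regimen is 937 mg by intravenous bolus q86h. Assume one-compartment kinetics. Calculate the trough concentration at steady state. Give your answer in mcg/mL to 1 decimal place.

0.5 mcg/mL

τ/t½ = 86/24 ≈ 3.5833, so fraction remaining f = (1/2)^(86/24) ≈ 0.0834.
Each bolus raises the concentration by D/Vd = 937/182 ≈ 5.148 mcg/mL.
Steady-state trough Cmin,ss = C₀·f/(1−f) ≈ 5.148 × 0.0834/0.9166 ≈ 0.468 mcg/mL.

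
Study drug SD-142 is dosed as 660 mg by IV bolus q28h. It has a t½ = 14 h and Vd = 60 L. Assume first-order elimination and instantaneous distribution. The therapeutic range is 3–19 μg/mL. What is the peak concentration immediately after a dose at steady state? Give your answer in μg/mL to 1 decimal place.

14.7 μg/mL

The dosing interval is 2 half-lives, so f = 2^(−2) = 0.25.
Accumulation ratio R = 1/(1 − f) = 1/0.75 = 4/3.
Single-dose peak C₀ = D/Vd = 660/60 = 11 μg/mL.
Steady-state peak Cmax,ss = C₀·R = 11 × 4/3 ≈ 14.667 μg/mL.
Peak 14.7 μg/mL vs MTC 19 μg/mL: below toxic threshold.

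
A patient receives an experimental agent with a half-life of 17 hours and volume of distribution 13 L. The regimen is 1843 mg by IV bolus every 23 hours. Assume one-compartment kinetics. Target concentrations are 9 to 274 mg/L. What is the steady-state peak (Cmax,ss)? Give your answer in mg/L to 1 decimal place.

k = ln2/t½ = ln2/17 ≈ 0.040773 h⁻¹; fraction remaining f = e^(−kτ) = e^(−0.040773×23) ≈ 0.3915.
At steady state, accumulation factor R = 1/(1 − e^(−kτ)) ≈ 1.6434.
Each bolus raises the concentration by D/Vd = 1843/13 ≈ 141.769 mg/L.
Steady-state peak Cmax,ss = C₀·R ≈ 141.769 × 1.6434 ≈ 232.983 mg/L.
Peak 233.0 mg/L vs MTC 274 mg/L: below toxic threshold.

233.0 mg/L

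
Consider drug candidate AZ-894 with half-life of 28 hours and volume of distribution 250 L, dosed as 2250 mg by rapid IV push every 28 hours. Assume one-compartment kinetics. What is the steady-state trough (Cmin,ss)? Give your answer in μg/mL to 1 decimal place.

9.0 μg/mL

τ = 28 h = 1 half-life, so f = (1/2)^1 = 0.5.
Accumulation ratio R = 1/(1 − f) = 1/0.5 = 2/1.
Single-dose peak C₀ = D/Vd = 2250/250 = 9 μg/mL.
Steady-state peak Cmax,ss = C₀·R = 9 × 2/1 ≈ 18.000 μg/mL.
Steady-state trough Cmin,ss = Cmax,ss·f ≈ 18.000 × 0.5 ≈ 9.000 μg/mL.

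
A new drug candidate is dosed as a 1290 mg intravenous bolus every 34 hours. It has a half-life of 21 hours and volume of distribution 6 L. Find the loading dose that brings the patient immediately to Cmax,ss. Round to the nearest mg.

1913 mg

f = (1/2)^(34/21) ≈ 0.325550; accumulation ratio R = 1/(1−f) ≈ 1.48269.
Loading dose to hit Cmax,ss on first dose: D_load = D_maint·R ≈ 1290 × 1.48269 ≈ 1912.67 mg.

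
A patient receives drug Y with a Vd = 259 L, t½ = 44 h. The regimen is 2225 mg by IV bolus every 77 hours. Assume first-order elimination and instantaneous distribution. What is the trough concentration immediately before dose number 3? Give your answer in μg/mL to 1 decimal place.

3.3 μg/mL

f = (1/2)^(τ/t½) = (1/2)^(77/44) ≈ 0.2973.
C₀ = D/Vd = 2225/259 ≈ 8.591 μg/mL.
Before the 3rd dose, 2 doses have been given. Superposition: Cmin = C₀·(f + f²).
≈ 8.591 × (0.2973 + 0.0884) ≈ 8.591 × 0.3857 ≈ 3.314 μg/mL.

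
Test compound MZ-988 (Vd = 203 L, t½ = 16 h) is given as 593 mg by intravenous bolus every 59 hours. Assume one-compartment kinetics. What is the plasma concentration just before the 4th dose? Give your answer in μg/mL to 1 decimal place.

0.2 μg/mL

f = (1/2)^(τ/t½) = (1/2)^(59/16) ≈ 0.0776.
C₀ = D/Vd = 593/203 ≈ 2.921 μg/mL.
Before the 4th dose, 3 doses have been given. Superposition: Cmin = C₀·(f + f² + … + f^3).
≈ 2.921 × (0.0776 + 0.0060 + 0.0005) ≈ 2.921 × 0.0841 ≈ 0.246 μg/mL.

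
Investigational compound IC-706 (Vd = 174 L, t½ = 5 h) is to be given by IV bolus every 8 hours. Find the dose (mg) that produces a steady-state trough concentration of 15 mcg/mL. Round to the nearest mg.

τ/t½ = 8/5 ≈ 1.6, so f = (1/2)^(8/5) ≈ 0.329877.
Cmin,ss = (D/Vd)·f/(1−f), so D = Cmin,ss·Vd·(1−f)/f.
D = 15 × 174 × (1−f)/f ≈ 15 × 174 × 2.03143 ≈ 5302.03 mg.

5302 mg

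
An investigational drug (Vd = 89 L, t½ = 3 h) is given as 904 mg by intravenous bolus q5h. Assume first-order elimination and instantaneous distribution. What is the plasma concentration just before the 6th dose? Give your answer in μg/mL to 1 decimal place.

f = (1/2)^(τ/t½) = (1/2)^(5/3) ≈ 0.3150.
C₀ = D/Vd = 904/89 ≈ 10.157 μg/mL.
Before the 6th dose, 5 doses have been given. Superposition: Cmin = C₀·(f + f² + … + f^5).
≈ 10.157 × (0.3150 + 0.0992 + 0.0313 + 0.0098 + 0.0031) ≈ 10.157 × 0.4584 ≈ 4.656 μg/mL.

4.7 μg/mL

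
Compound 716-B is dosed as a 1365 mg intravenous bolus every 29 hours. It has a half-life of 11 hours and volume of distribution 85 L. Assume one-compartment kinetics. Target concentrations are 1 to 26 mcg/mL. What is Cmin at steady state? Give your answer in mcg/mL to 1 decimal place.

τ/t½ = 29/11 ≈ 2.6364, so fraction remaining f = (1/2)^(29/11) ≈ 0.1608.
Accumulation ratio R = 1/(1 − f) ≈ 1/0.8392 ≈ 1.1916.
Single-dose peak C₀ = D/Vd = 1365/85 ≈ 16.059 mcg/mL.
Steady-state peak Cmax,ss = C₀·R ≈ 16.059 × 1.1916 ≈ 19.136 mcg/mL.
One interval later, Cmin,ss = Cmax,ss·e^(−kτ) ≈ 19.136 × 0.1608 ≈ 3.077 mcg/mL.
Trough 3.1 mcg/mL vs MEC 1 mcg/mL: adequate.

3.1 mcg/mL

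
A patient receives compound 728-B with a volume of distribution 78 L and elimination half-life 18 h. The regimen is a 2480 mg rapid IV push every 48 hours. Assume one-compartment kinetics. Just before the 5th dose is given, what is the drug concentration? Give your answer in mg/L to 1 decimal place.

5.9 mg/L

f = (1/2)^(τ/t½) = (1/2)^(48/18) ≈ 0.1575.
C₀ = D/Vd = 2480/78 ≈ 31.795 mg/L.
Before the 5th dose, 4 doses have been given. Superposition: Cmin = C₀·(f + f² + … + f^4).
≈ 31.795 × (0.1575 + 0.0248 + 0.0039 + 0.0006) ≈ 31.795 × 0.1868 ≈ 5.939 mg/L.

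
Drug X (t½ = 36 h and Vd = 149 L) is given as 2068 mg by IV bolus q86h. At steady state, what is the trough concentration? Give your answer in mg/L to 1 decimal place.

k = ln2/t½ = ln2/36 ≈ 0.019254 h⁻¹; fraction remaining f = e^(−kτ) = e^(−0.019254×86) ≈ 0.1909.
Accumulation ratio R = 1/(1 − f) ≈ 1/0.8091 ≈ 1.2359.
Each bolus raises the concentration by D/Vd = 2068/149 ≈ 13.879 mg/L.
Steady-state peak Cmax,ss = C₀·R ≈ 13.879 × 1.2359 ≈ 17.153 mg/L.
Steady-state trough Cmin,ss = Cmax,ss·f ≈ 17.153 × 0.1909 ≈ 3.275 mg/L.

3.3 mg/L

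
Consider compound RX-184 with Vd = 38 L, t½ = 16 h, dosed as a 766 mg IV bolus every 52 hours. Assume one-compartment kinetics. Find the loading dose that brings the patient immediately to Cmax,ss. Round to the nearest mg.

856 mg

f = (1/2)^(52/16) ≈ 0.105112; accumulation ratio R = 1/(1−f) ≈ 1.11746.
Loading dose to hit Cmax,ss on first dose: D_load = D_maint·R ≈ 766 × 1.11746 ≈ 855.97 mg.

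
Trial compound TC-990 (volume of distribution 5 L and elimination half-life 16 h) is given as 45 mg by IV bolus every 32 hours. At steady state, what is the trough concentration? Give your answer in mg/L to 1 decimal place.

3.0 mg/L

The dosing interval is 2 half-lives, so f = 2^(−2) = 0.25.
Accumulation ratio R = 1/(1 − f) = 1/0.75 = 4/3.
Single-dose peak C₀ = D/Vd = 45/5 = 9 mg/L.
Steady-state peak Cmax,ss = C₀·R = 9 × 4/3 ≈ 12.000 mg/L.
Steady-state trough Cmin,ss = Cmax,ss·f ≈ 12.000 × 0.25 ≈ 3.000 mg/L.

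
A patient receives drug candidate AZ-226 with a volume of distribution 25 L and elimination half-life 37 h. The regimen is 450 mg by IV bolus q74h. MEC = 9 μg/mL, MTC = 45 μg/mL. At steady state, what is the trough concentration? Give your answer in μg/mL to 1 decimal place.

6.0 μg/mL

τ = 74 h = 2 half-lives, so f = (1/2)^2 = 0.25.
Accumulation ratio R = 1/(1 − f) = 1/0.75 = 4/3.
Single-dose peak C₀ = D/Vd = 450/25 = 18 μg/mL.
Steady-state peak Cmax,ss = C₀·R = 18 × 4/3 ≈ 24.000 μg/mL.
Steady-state trough Cmin,ss = Cmax,ss·f ≈ 24.000 × 0.25 ≈ 6.000 μg/mL.
Trough 6.0 μg/mL vs MEC 9 μg/mL: subtherapeutic.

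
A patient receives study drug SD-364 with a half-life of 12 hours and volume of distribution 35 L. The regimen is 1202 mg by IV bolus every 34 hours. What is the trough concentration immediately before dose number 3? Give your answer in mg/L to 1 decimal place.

f = (1/2)^(τ/t½) = (1/2)^(34/12) ≈ 0.1403.
C₀ = D/Vd = 1202/35 ≈ 34.343 mg/L.
Before the 3rd dose, 2 doses have been given. Superposition: Cmin = C₀·(f + f²).
≈ 34.343 × (0.1403 + 0.0197) ≈ 34.343 × 0.1600 ≈ 5.495 mg/L.

5.5 mg/L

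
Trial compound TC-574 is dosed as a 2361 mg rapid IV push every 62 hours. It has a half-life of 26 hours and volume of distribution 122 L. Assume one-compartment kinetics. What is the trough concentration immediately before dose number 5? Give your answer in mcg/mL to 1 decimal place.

4.6 mcg/mL

f = (1/2)^(τ/t½) = (1/2)^(62/26) ≈ 0.1915.
C₀ = D/Vd = 2361/122 ≈ 19.352 mcg/mL.
Before the 5th dose, 4 doses have been given. Superposition: Cmin = C₀·(f + f² + … + f^4).
≈ 19.352 × (0.1915 + 0.0367 + 0.0070 + 0.0013) ≈ 19.352 × 0.2365 ≈ 4.577 mcg/mL.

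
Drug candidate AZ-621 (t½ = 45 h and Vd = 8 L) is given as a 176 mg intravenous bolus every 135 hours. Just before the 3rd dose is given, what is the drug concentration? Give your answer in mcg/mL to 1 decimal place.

f = (1/2)^(τ/t½) = (1/2)^(135/45) ≈ 0.1250.
C₀ = D/Vd = 176/8 ≈ 22.000 mcg/mL.
Before the 3rd dose, 2 doses have been given. Superposition: Cmin = C₀·(f + f²).
≈ 22.000 × (0.1250 + 0.0156) ≈ 22.000 × 0.1406 ≈ 3.093 mcg/mL.

3.1 mcg/mL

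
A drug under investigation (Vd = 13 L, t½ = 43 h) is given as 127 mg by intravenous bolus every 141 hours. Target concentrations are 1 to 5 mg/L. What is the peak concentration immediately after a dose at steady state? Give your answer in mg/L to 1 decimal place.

τ/t½ = 141/43 ≈ 3.2791, so fraction remaining f = (1/2)^(141/43) ≈ 0.1030.
Accumulation ratio R = 1/(1 − f) ≈ 1/0.8970 ≈ 1.1148.
Each bolus raises the concentration by D/Vd = 127/13 ≈ 9.769 mg/L.
Steady-state peak Cmax,ss = C₀·R ≈ 9.769 × 1.1148 ≈ 10.890 mg/L.
Peak 10.9 mg/L vs MTC 5 mg/L: exceeds toxic threshold.

10.9 mg/L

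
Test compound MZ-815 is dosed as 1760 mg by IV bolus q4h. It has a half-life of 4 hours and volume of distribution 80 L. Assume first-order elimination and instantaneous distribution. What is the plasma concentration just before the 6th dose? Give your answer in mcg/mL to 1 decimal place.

f = (1/2)^(τ/t½) = (1/2)^(4/4) ≈ 0.5000.
C₀ = D/Vd = 1760/80 ≈ 22.000 mcg/mL.
Before the 6th dose, 5 doses have been given. Superposition: Cmin = C₀·(f + f² + … + f^5).
≈ 22.000 × (0.5000 + 0.2500 + 0.1250 + 0.0625 + 0.0313) ≈ 22.000 × 0.9688 ≈ 21.314 mcg/mL.

21.3 mcg/mL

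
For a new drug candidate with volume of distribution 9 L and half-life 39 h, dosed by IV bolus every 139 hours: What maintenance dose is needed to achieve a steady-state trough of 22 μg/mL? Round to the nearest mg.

2144 mg

τ/t½ = 139/39 ≈ 3.5641, so f = (1/2)^(139/39) ≈ 0.084547.
Cmin,ss = (D/Vd)·f/(1−f), so D = Cmin,ss·Vd·(1−f)/f.
D = 22 × 9 × (1−f)/f ≈ 22 × 9 × 10.82774 ≈ 2143.89 mg.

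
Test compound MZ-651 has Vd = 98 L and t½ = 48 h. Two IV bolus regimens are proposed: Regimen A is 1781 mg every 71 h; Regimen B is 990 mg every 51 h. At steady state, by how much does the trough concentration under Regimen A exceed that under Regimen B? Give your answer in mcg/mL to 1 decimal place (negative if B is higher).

0.9 mcg/mL

Regimen A: f = (1/2)^(71/48) ≈ 0.3587; Cmin,ss = (1781/98)·f/(1−f) ≈ 10.165 mcg/mL.
Regimen B: f = (1/2)^(51/48) ≈ 0.4788; Cmin,ss = (990/98)·f/(1−f) ≈ 9.280 mcg/mL.
Difference ≈ 10.165 − 9.280 ≈ 0.885 mcg/mL.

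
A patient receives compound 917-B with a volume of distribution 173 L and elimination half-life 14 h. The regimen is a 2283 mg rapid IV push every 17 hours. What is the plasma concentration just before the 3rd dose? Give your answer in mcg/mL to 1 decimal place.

f = (1/2)^(τ/t½) = (1/2)^(17/14) ≈ 0.4310.
C₀ = D/Vd = 2283/173 ≈ 13.197 mcg/mL.
Before the 3rd dose, 2 doses have been given. Superposition: Cmin = C₀·(f + f²).
≈ 13.197 × (0.4310 + 0.1858) ≈ 13.197 × 0.6168 ≈ 8.140 mcg/mL.

8.1 mcg/mL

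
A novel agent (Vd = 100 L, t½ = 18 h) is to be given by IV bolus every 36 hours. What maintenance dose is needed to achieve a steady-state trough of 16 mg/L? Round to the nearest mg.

4800 mg

τ/t½ = 36/18 ≈ 2, so f = (1/2)^(36/18) ≈ 0.250000.
Cmin,ss = (D/Vd)·f/(1−f), so D = Cmin,ss·Vd·(1−f)/f.
D = 16 × 100 × (1−f)/f ≈ 16 × 100 × 3.00000 ≈ 4800.00 mg.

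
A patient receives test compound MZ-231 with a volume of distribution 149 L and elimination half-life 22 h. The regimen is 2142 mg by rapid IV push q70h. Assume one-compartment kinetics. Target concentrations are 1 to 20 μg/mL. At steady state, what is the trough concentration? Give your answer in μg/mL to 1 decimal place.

1.8 μg/mL

Over one 70-h interval, 70/22 ≈ 3.1818 half-lives elapse, leaving f ≈ 0.1102 of each dose.
Accumulation ratio R = 1/(1 − f) ≈ 1/0.8898 ≈ 1.1238.
Each bolus raises the concentration by D/Vd = 2142/149 ≈ 14.376 μg/mL.
Cmax,ss = C₀/(1 − f) ≈ 14.376/0.8898 ≈ 16.156 μg/mL.
One interval later, Cmin,ss = Cmax,ss·e^(−kτ) ≈ 16.156 × 0.1102 ≈ 1.780 μg/mL.
Trough 1.8 μg/mL vs MEC 1 μg/mL: adequate.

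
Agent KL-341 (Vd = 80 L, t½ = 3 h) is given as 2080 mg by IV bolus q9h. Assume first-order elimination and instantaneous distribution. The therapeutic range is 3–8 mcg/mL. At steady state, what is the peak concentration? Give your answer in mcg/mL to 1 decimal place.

29.7 mcg/mL

The dosing interval is 3 half-lives, so f = 2^(−3) = 0.125.
Accumulation ratio R = 1/(1 − f) = 1/0.875 = 8/7.
Single-dose peak C₀ = D/Vd = 2080/80 = 26 mcg/mL.
Steady-state peak Cmax,ss = C₀·R = 26 × 8/7 ≈ 29.714 mcg/mL.
Peak 29.7 mcg/mL vs MTC 8 mcg/mL: exceeds toxic threshold.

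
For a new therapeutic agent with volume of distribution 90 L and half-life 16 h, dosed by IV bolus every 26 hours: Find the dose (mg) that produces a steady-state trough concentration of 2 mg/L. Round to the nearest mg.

375 mg

τ/t½ = 26/16 ≈ 1.625, so f = (1/2)^(26/16) ≈ 0.324210.
Cmin,ss = (D/Vd)·f/(1−f), so D = Cmin,ss·Vd·(1−f)/f.
D = 2 × 90 × (1−f)/f ≈ 2 × 90 × 2.08442 ≈ 375.20 mg.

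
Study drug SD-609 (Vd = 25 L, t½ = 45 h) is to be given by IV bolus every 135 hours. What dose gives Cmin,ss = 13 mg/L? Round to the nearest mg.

2275 mg

τ/t½ = 135/45 ≈ 3, so f = (1/2)^(135/45) ≈ 0.125000.
Cmin,ss = (D/Vd)·f/(1−f), so D = Cmin,ss·Vd·(1−f)/f.
D = 13 × 25 × (1−f)/f ≈ 13 × 25 × 7.00000 ≈ 2275.00 mg.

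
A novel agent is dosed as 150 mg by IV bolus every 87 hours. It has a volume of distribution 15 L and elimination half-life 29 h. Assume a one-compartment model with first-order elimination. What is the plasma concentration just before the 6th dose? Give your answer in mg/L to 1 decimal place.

1.4 mg/L

f = (1/2)^(τ/t½) = (1/2)^(87/29) ≈ 0.1250.
C₀ = D/Vd = 150/15 ≈ 10.000 mg/L.
Before the 6th dose, 5 doses have been given. Superposition: Cmin = C₀·(f + f² + … + f^5).
≈ 10.000 × (0.1250 + 0.0156 + 0.0020 + 0.0002 + 0.0000) ≈ 10.000 × 0.1428 ≈ 1.428 mg/L.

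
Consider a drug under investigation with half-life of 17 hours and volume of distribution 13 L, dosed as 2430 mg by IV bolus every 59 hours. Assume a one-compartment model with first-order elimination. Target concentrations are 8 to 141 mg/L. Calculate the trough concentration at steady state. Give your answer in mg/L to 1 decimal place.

k = ln2/t½ = ln2/17 ≈ 0.040773 h⁻¹; fraction remaining f = e^(−kτ) = e^(−0.040773×59) ≈ 0.0902.
At steady state, accumulation factor R = 1/(1 − e^(−kτ)) ≈ 1.0991.
Each bolus raises the concentration by D/Vd = 2430/13 ≈ 186.923 mg/L.
Cmax,ss = C₀/(1 − f) ≈ 186.923/0.9098 ≈ 205.455 mg/L.
Steady-state trough Cmin,ss = Cmax,ss·f ≈ 205.455 × 0.0902 ≈ 18.532 mg/L.
Trough 18.5 mg/L vs MEC 8 mg/L: adequate.

18.5 mg/L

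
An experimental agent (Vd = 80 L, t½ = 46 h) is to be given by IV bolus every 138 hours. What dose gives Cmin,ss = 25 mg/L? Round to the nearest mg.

14000 mg

τ/t½ = 138/46 ≈ 3, so f = (1/2)^(138/46) ≈ 0.125000.
Cmin,ss = (D/Vd)·f/(1−f), so D = Cmin,ss·Vd·(1−f)/f.
D = 25 × 80 × (1−f)/f ≈ 25 × 80 × 7.00000 ≈ 14000.00 mg.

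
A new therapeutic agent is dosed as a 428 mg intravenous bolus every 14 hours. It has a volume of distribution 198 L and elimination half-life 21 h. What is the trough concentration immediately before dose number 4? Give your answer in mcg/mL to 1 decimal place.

f = (1/2)^(τ/t½) = (1/2)^(14/21) ≈ 0.6300.
C₀ = D/Vd = 428/198 ≈ 2.162 mcg/mL.
Before the 4th dose, 3 doses have been given. Superposition: Cmin = C₀·(f + f² + … + f^3).
≈ 2.162 × (0.6300 + 0.3969 + 0.2500) ≈ 2.162 × 1.2769 ≈ 2.761 mcg/mL.

2.8 mcg/mL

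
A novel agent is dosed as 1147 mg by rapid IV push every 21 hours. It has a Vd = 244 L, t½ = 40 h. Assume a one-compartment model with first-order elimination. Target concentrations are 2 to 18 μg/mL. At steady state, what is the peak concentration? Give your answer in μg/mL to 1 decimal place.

τ/t½ = 21/40 ≈ 0.525, so fraction remaining f = (1/2)^(21/40) ≈ 0.6950.
Accumulation ratio R = 1/(1 − f) ≈ 1/0.3050 ≈ 3.2787.
Single-dose peak C₀ = D/Vd = 1147/244 ≈ 4.701 μg/mL.
Steady-state peak Cmax,ss = C₀·R ≈ 4.701 × 3.2787 ≈ 15.413 μg/mL.
Peak 15.4 μg/mL vs MTC 18 μg/mL: below toxic threshold.

15.4 μg/mL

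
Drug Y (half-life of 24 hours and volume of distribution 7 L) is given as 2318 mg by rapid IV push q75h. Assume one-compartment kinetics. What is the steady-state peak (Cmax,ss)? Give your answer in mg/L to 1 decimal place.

k = ln2/t½ = ln2/24 ≈ 0.028881 h⁻¹; fraction remaining f = e^(−kτ) = e^(−0.028881×75) ≈ 0.1146.
Accumulation ratio R = 1/(1 − f) ≈ 1/0.8854 ≈ 1.1294.
Each bolus raises the concentration by D/Vd = 2318/7 ≈ 331.143 mg/L.
Cmax,ss = C₀/(1 − f) ≈ 331.143/0.8854 ≈ 374.004 mg/L.

374.0 mg/L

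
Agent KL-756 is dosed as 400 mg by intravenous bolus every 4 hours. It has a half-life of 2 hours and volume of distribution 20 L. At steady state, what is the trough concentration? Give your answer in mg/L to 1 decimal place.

τ = 4 h = 2 half-lives, so f = (1/2)^2 = 0.25.
Accumulation ratio R = 1/(1 − f) = 1/0.75 = 4/3.
Single-dose peak C₀ = D/Vd = 400/20 = 20 mg/L.
Steady-state peak Cmax,ss = C₀·R = 20 × 4/3 ≈ 26.667 mg/L.
Steady-state trough Cmin,ss = Cmax,ss·f ≈ 26.667 × 0.25 ≈ 6.667 mg/L.

6.7 mg/L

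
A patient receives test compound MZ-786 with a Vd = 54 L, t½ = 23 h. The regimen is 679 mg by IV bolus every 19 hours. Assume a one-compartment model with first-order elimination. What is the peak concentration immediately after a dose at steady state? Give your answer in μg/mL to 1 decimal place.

28.8 μg/mL

Over one 19-h interval, 19/23 ≈ 0.82609 half-lives elapse, leaving f ≈ 0.5641 of each dose.
At steady state, accumulation factor R = 1/(1 − e^(−kτ)) ≈ 2.2941.
Single-dose peak C₀ = D/Vd = 679/54 ≈ 12.574 μg/mL.
Steady-state peak Cmax,ss = C₀·R ≈ 12.574 × 2.2941 ≈ 28.846 μg/mL.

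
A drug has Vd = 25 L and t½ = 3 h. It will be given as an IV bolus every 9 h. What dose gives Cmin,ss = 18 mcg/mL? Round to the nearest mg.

3150 mg

τ/t½ = 9/3 ≈ 3, so f = (1/2)^(9/3) ≈ 0.125000.
Cmin,ss = (D/Vd)·f/(1−f), so D = Cmin,ss·Vd·(1−f)/f.
D = 18 × 25 × (1−f)/f ≈ 18 × 25 × 7.00000 ≈ 3150.00 mg.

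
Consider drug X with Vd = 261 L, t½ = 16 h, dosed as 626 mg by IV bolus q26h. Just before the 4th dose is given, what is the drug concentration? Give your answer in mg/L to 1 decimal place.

1.1 mg/L

f = (1/2)^(τ/t½) = (1/2)^(26/16) ≈ 0.3242.
C₀ = D/Vd = 626/261 ≈ 2.398 mg/L.
Before the 4th dose, 3 doses have been given. Superposition: Cmin = C₀·(f + f² + … + f^3).
≈ 2.398 × (0.3242 + 0.1051 + 0.0341) ≈ 2.398 × 0.4634 ≈ 1.111 mg/L.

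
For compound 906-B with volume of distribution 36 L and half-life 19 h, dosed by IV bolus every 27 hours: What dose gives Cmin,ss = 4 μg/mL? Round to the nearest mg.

τ/t½ = 27/19 ≈ 1.4211, so f = (1/2)^(27/19) ≈ 0.373440.
Cmin,ss = (D/Vd)·f/(1−f), so D = Cmin,ss·Vd·(1−f)/f.
D = 4 × 36 × (1−f)/f ≈ 4 × 36 × 1.67781 ≈ 241.60 mg.

242 mg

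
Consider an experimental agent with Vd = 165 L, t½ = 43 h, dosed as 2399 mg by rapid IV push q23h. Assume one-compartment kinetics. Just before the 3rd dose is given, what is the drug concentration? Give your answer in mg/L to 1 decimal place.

f = (1/2)^(τ/t½) = (1/2)^(23/43) ≈ 0.6902.
C₀ = D/Vd = 2399/165 ≈ 14.539 mg/L.
Before the 3rd dose, 2 doses have been given. Superposition: Cmin = C₀·(f + f²).
≈ 14.539 × (0.6902 + 0.4764) ≈ 14.539 × 1.1666 ≈ 16.961 mg/L.

17.0 mg/L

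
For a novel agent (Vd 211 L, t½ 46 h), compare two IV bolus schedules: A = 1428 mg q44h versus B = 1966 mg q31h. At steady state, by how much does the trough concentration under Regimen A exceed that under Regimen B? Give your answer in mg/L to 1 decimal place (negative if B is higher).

-8.5 mg/L

Regimen A: f = (1/2)^(44/46) ≈ 0.5153; Cmin,ss = (1428/211)·f/(1−f) ≈ 7.195 mg/L.
Regimen B: f = (1/2)^(31/46) ≈ 0.6268; Cmin,ss = (1966/211)·f/(1−f) ≈ 15.649 mg/L.
Difference ≈ 7.195 − 15.649 ≈ -8.454 mg/L.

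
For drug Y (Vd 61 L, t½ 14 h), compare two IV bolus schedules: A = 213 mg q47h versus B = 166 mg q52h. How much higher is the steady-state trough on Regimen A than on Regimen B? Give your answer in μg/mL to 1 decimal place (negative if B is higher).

0.2 μg/mL

Regimen A: f = (1/2)^(47/14) ≈ 0.0976; Cmin,ss = (213/61)·f/(1−f) ≈ 0.378 μg/mL.
Regimen B: f = (1/2)^(52/14) ≈ 0.0762; Cmin,ss = (166/61)·f/(1−f) ≈ 0.224 μg/mL.
Difference ≈ 0.378 − 0.224 ≈ 0.154 μg/mL.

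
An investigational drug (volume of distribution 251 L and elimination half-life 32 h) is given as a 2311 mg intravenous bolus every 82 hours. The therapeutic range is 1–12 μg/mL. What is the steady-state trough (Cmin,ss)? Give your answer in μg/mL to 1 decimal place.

1.9 μg/mL

Over one 82-h interval, 82/32 ≈ 2.5625 half-lives elapse, leaving f ≈ 0.1693 of each dose.
Accumulation ratio R = 1/(1 − f) ≈ 1/0.8307 ≈ 1.2038.
Single-dose peak C₀ = D/Vd = 2311/251 ≈ 9.207 μg/mL.
Steady-state peak Cmax,ss = C₀·R ≈ 9.207 × 1.2038 ≈ 11.083 μg/mL.
One interval later, Cmin,ss = Cmax,ss·e^(−kτ) ≈ 11.083 × 0.1693 ≈ 1.876 μg/mL.
Trough 1.9 μg/mL vs MEC 1 μg/mL: adequate.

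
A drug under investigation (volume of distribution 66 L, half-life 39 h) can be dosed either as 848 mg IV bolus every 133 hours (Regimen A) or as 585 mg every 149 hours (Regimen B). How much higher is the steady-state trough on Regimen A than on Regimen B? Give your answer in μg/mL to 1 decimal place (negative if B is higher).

Regimen A: f = (1/2)^(133/39) ≈ 0.0941; Cmin,ss = (848/66)·f/(1−f) ≈ 1.335 μg/mL.
Regimen B: f = (1/2)^(149/39) ≈ 0.0708; Cmin,ss = (585/66)·f/(1−f) ≈ 0.675 μg/mL.
Difference ≈ 1.335 − 0.675 ≈ 0.660 μg/mL.

0.7 μg/mL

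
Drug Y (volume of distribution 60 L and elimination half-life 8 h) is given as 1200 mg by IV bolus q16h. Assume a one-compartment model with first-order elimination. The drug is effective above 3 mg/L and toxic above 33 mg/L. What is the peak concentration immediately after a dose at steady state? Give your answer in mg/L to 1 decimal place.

τ = 16 h = 2 half-lives, so f = (1/2)^2 = 0.25.
Accumulation ratio R = 1/(1 − f) = 1/0.75 = 4/3.
Single-dose peak C₀ = D/Vd = 1200/60 = 20 mg/L.
Steady-state peak Cmax,ss = C₀·R = 20 × 4/3 ≈ 26.667 mg/L.
Peak 26.7 mg/L vs MTC 33 mg/L: below toxic threshold.

26.7 mg/L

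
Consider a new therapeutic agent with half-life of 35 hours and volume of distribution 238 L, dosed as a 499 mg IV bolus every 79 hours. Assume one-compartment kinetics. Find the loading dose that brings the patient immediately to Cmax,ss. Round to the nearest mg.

631 mg

f = (1/2)^(79/35) ≈ 0.209186; accumulation ratio R = 1/(1−f) ≈ 1.26452.
Loading dose to hit Cmax,ss on first dose: D_load = D_maint·R ≈ 499 × 1.26452 ≈ 631.00 mg.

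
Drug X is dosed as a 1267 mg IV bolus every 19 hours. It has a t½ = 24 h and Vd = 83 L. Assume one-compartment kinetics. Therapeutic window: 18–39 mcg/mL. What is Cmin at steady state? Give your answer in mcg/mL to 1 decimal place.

k = ln2/t½ = ln2/24 ≈ 0.028881 h⁻¹; fraction remaining f = e^(−kτ) = e^(−0.028881×19) ≈ 0.5777.
Each bolus raises the concentration by D/Vd = 1267/83 ≈ 15.265 mcg/mL.
Steady-state trough Cmin,ss = C₀·f/(1−f) ≈ 15.265 × 0.5777/0.4223 ≈ 20.882 mcg/mL.
Trough 20.9 mcg/mL vs MEC 18 mcg/mL: adequate.

20.9 mcg/mL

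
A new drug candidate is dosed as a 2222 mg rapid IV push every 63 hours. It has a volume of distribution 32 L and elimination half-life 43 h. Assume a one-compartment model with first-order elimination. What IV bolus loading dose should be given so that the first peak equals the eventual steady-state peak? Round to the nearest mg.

f = (1/2)^(63/43) ≈ 0.362206; accumulation ratio R = 1/(1−f) ≈ 1.56790.
Loading dose to hit Cmax,ss on first dose: D_load = D_maint·R ≈ 2222 × 1.56790 ≈ 3483.87 mg.

3484 mg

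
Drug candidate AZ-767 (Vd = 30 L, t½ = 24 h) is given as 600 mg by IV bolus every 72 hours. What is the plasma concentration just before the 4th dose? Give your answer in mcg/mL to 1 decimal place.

2.9 mcg/mL

f = (1/2)^(τ/t½) = (1/2)^(72/24) ≈ 0.1250.
C₀ = D/Vd = 600/30 ≈ 20.000 mcg/mL.
Before the 4th dose, 3 doses have been given. Superposition: Cmin = C₀·(f + f² + … + f^3).
≈ 20.000 × (0.1250 + 0.0156 + 0.0020) ≈ 20.000 × 0.1426 ≈ 2.852 mcg/mL.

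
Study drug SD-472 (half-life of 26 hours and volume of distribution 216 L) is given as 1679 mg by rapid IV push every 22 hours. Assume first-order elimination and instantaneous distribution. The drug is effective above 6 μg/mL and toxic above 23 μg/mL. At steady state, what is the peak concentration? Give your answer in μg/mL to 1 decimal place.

k = ln2/t½ = ln2/26 ≈ 0.026660 h⁻¹; fraction remaining f = e^(−kτ) = e^(−0.026660×22) ≈ 0.5563.
At steady state, accumulation factor R = 1/(1 − e^(−kτ)) ≈ 2.2538.
Single-dose peak C₀ = D/Vd = 1679/216 ≈ 7.773 μg/mL.
Cmax,ss = C₀/(1 − f) ≈ 7.773/0.4437 ≈ 17.519 μg/mL.
Peak 17.5 μg/mL vs MTC 23 μg/mL: below toxic threshold.

17.5 μg/mL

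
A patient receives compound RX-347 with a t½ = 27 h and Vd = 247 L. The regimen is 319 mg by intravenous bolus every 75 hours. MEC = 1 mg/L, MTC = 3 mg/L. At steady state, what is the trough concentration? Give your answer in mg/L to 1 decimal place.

0.2 mg/L

k = ln2/t½ = ln2/27 ≈ 0.025672 h⁻¹; fraction remaining f = e^(−kτ) = e^(−0.025672×75) ≈ 0.1458.
Accumulation ratio R = 1/(1 − f) ≈ 1/0.8542 ≈ 1.1707.
Each bolus raises the concentration by D/Vd = 319/247 ≈ 1.291 mg/L.
Steady-state peak Cmax,ss = C₀·R ≈ 1.291 × 1.1707 ≈ 1.511 mg/L.
One interval later, Cmin,ss = Cmax,ss·e^(−kτ) ≈ 1.511 × 0.1458 ≈ 0.220 mg/L.
Trough 0.2 mg/L vs MEC 1 mg/L: subtherapeutic.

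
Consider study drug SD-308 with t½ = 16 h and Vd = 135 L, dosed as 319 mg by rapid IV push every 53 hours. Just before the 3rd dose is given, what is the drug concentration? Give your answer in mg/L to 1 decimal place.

0.3 mg/L

f = (1/2)^(τ/t½) = (1/2)^(53/16) ≈ 0.1007.
C₀ = D/Vd = 319/135 ≈ 2.363 mg/L.
Before the 3rd dose, 2 doses have been given. Superposition: Cmin = C₀·(f + f²).
≈ 2.363 × (0.1007 + 0.0101) ≈ 2.363 × 0.1108 ≈ 0.262 mg/L.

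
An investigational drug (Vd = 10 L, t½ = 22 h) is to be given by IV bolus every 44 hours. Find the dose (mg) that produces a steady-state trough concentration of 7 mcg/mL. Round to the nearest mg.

210 mg

τ/t½ = 44/22 ≈ 2, so f = (1/2)^(44/22) ≈ 0.250000.
Cmin,ss = (D/Vd)·f/(1−f), so D = Cmin,ss·Vd·(1−f)/f.
D = 7 × 10 × (1−f)/f ≈ 7 × 10 × 3.00000 ≈ 210.00 mg.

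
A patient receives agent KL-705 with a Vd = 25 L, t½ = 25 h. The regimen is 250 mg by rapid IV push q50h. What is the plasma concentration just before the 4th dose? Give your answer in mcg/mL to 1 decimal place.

3.3 mcg/mL

f = (1/2)^(τ/t½) = (1/2)^(50/25) ≈ 0.2500.
C₀ = D/Vd = 250/25 ≈ 10.000 mcg/mL.
Before the 4th dose, 3 doses have been given. Superposition: Cmin = C₀·(f + f² + … + f^3).
≈ 10.000 × (0.2500 + 0.0625 + 0.0156) ≈ 10.000 × 0.3281 ≈ 3.281 mcg/mL.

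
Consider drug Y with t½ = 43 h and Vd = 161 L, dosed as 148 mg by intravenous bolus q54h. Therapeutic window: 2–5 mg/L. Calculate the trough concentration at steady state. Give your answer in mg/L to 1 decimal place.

Over one 54-h interval, 54/43 ≈ 1.2558 half-lives elapse, leaving f ≈ 0.4188 of each dose.
At steady state, accumulation factor R = 1/(1 − e^(−kτ)) ≈ 1.7206.
Each bolus raises the concentration by D/Vd = 148/161 ≈ 0.919 mg/L.
Cmax,ss = C₀/(1 − f) ≈ 0.919/0.5812 ≈ 1.581 mg/L.
Steady-state trough Cmin,ss = Cmax,ss·f ≈ 1.581 × 0.4188 ≈ 0.662 mg/L.
Trough 0.7 mg/L vs MEC 2 mg/L: subtherapeutic.

0.7 mg/L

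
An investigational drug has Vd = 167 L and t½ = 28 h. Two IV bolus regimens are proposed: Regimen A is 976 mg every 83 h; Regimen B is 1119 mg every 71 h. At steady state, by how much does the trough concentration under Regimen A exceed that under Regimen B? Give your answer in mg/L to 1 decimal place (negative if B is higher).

-0.5 mg/L

Regimen A: f = (1/2)^(83/28) ≈ 0.1281; Cmin,ss = (976/167)·f/(1−f) ≈ 0.859 mg/L.
Regimen B: f = (1/2)^(71/28) ≈ 0.1725; Cmin,ss = (1119/167)·f/(1−f) ≈ 1.397 mg/L.
Difference ≈ 0.859 − 1.397 ≈ -0.538 mg/L.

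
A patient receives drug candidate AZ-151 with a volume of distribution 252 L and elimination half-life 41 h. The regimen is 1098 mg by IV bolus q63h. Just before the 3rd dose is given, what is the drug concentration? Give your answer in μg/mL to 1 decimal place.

2.0 μg/mL

f = (1/2)^(τ/t½) = (1/2)^(63/41) ≈ 0.3447.
C₀ = D/Vd = 1098/252 ≈ 4.357 μg/mL.
Before the 3rd dose, 2 doses have been given. Superposition: Cmin = C₀·(f + f²).
≈ 4.357 × (0.3447 + 0.1188) ≈ 4.357 × 0.4635 ≈ 2.019 μg/mL.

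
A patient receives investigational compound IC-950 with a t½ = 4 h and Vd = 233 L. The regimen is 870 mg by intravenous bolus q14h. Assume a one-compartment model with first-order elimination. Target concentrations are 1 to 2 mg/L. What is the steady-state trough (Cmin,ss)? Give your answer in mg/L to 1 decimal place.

0.4 mg/L

τ/t½ = 14/4 ≈ 3.5, so fraction remaining f = (1/2)^(14/4) ≈ 0.0884.
Single-dose peak C₀ = D/Vd = 870/233 ≈ 3.734 mg/L.
Steady-state trough Cmin,ss = C₀·f/(1−f) ≈ 3.734 × 0.0884/0.9116 ≈ 0.362 mg/L.
Trough 0.4 mg/L vs MEC 1 mg/L: subtherapeutic.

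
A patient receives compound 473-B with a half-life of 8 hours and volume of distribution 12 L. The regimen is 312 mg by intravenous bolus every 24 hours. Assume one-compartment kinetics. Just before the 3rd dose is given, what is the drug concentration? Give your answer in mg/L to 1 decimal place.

f = (1/2)^(τ/t½) = (1/2)^(24/8) ≈ 0.1250.
C₀ = D/Vd = 312/12 ≈ 26.000 mg/L.
Before the 3rd dose, 2 doses have been given. Superposition: Cmin = C₀·(f + f²).
≈ 26.000 × (0.1250 + 0.0156) ≈ 26.000 × 0.1406 ≈ 3.656 mg/L.

3.7 mg/L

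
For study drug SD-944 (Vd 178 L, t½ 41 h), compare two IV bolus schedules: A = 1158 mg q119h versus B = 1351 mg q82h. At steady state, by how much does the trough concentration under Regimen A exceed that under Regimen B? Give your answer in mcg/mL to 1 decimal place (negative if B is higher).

-1.5 mcg/mL

Regimen A: f = (1/2)^(119/41) ≈ 0.1337; Cmin,ss = (1158/178)·f/(1−f) ≈ 1.004 mcg/mL.
Regimen B: f = (1/2)^(82/41) ≈ 0.2500; Cmin,ss = (1351/178)·f/(1−f) ≈ 2.530 mcg/mL.
Difference ≈ 1.004 − 2.530 ≈ -1.526 mcg/mL.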